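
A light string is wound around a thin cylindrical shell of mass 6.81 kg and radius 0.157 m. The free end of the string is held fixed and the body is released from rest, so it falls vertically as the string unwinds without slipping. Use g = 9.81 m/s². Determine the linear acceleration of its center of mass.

Translation: Mg − T = Ma. Rotation about the center: TR = Iα with I = MR².
With a = αR: T = (I/R²)a = M a, so Mg = (1 + 1.000)Ma.
a = g/(1 + 1.000) = 9.81/2.000 = 4.905 m/s².

a ≈ 4.91 m/s²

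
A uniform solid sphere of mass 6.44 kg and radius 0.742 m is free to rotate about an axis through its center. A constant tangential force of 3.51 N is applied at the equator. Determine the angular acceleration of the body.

α ≈ 1.84 rad/s²

I = (2/5)MR² = (2/5)(6.44)(0.742)² = 1.418 kg·m².
τ = F R = (3.51)(0.742) = 2.604 N·m.
From τ = Iα: α = 2.604/1.418 = 1.836 rad/s².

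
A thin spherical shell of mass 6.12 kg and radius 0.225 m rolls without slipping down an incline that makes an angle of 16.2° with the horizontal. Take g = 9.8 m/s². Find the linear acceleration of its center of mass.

a ≈ 1.64 m/s²

Translation along the incline: Mg sinθ − f = Ma.
Rotation about the center: fR = Iα with I = (2/3)MR². No-slip gives a = αR, so f = (I/R²)a = (2/3)M a.
Substituting: Mg sinθ = (1 + 0.6667)Ma, so a = g sinθ/(1 + 0.6667) = (9.8) sin 16.2° / 1.667 = 1.640 m/s².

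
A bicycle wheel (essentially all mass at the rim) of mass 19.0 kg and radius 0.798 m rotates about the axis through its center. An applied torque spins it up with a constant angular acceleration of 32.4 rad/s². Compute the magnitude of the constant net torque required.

I = MR² = (19.0)(0.798)² = 12.10 kg·m².
τ = Iα = (12.10)(32.40) = 392.0 N·m.

τ ≈ 392 N·m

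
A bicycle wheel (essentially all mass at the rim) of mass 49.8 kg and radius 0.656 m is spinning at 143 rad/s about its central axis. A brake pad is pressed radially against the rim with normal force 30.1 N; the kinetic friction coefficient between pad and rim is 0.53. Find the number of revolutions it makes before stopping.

I = MR² = (49.8)(0.656)² = 21.43 kg·m².
Friction force f = μN = (0.53)(30.1) = 15.95 N at the rim; torque magnitude τ = fR = 10.47 N·m, opposing ω.
|α| = τ/I = 10.47/21.43 = 0.4883 rad/s² (deceleration).
ω² = ω₀² − 2|α|θ with ω = 0 ⇒ θ = ω₀²/(2|α|) = 20940 rad = 3332 rev.

≈ 3330 revolutions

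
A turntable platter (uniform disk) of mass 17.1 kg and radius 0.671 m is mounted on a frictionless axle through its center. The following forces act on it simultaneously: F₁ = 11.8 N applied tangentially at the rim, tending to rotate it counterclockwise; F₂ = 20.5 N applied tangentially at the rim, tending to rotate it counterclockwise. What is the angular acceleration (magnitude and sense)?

α ≈ 5.63 rad/s², counterclockwise

I = ½MR² = (1/2)(17.1)(0.671)² = 3.850 kg·m².
Taking counterclockwise as positive: τ₁ = +(11.8)(0.671) = +7.918 N·m; τ₂ = +(20.5)(0.671) = +13.76 N·m.
Net torque τ = 21.67 N·m.
α = τ/I = 21.67/3.850 = 5.630 rad/s².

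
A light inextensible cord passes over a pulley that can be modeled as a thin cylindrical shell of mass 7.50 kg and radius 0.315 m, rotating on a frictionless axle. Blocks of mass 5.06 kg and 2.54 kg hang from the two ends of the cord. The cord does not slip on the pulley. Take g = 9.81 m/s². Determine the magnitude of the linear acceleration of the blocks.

a ≈ 1.64 m/s²

I = MR² = (7.50)(0.315)² = 0.7442 kg·m².
Heavier block: m₁g − T₁ = m₁a. Lighter block: T₂ − m₂g = m₂a.
Pulley: (T₁ − T₂)R = Iα = I(a/R), so T₁ − T₂ = (I/R²)a = 1·M_p a = 7.500·a.
Adding the three: (m₁ − m₂)g = (m₁ + m₂ + 7.500)a, so a = (5.06 − 2.54)(9.81)/(5.06 + 2.54 + 7.500) = 1.637 m/s².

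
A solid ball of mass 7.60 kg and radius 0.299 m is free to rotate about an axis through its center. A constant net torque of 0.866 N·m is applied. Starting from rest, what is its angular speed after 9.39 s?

ω ≈ 29.9 rad/s

I = (2/5)MR² = (2/5)(7.60)(0.299)² = 0.2718 kg·m².
α = τ/I = 0.866/0.2718 = 3.186 rad/s².
ω = ω₀ + αt = 0 + (3.186)(9.39) = 29.92 rad/s.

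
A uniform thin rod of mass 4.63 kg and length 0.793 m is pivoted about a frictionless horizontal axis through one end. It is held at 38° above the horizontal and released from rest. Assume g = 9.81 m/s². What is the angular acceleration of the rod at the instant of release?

α ≈ 14.6 rad/s²

About the pivot, I = (1/3)ML² = (1/3)(4.63)(0.793)² = 0.9705 kg·m².
The weight acts at the center, a distance L/2 = 0.3965 m from the pivot; τ = Mg(L/2) cos 38° = 14.19 N·m.
α = τ/I = 14.19/0.9705 = 14.62 rad/s².
(Equivalently α = (3g/(2L)) cos 38° = 14.62 rad/s².)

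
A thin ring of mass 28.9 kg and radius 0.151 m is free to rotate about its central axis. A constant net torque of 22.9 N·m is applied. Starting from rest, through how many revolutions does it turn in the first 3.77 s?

≈ 39.3 revolutions

I = MR² = (28.9)(0.151)² = 0.6589 kg·m².
α = τ/I = 22.9/0.6589 = 34.75 rad/s².
θ = ½αt² = ½(34.75)(3.77)² = 247.0 rad.
Revolutions = θ/(2π) = 39.31.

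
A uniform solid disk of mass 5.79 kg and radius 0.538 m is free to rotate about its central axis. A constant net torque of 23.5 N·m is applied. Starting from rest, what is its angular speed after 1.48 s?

I = ½MR² = (1/2)(5.79)(0.538)² = 0.8379 kg·m².
α = τ/I = 23.5/0.8379 = 28.04 rad/s².
ω = ω₀ + αt = 0 + (28.04)(1.48) = 41.51 rad/s.

ω ≈ 41.5 rad/s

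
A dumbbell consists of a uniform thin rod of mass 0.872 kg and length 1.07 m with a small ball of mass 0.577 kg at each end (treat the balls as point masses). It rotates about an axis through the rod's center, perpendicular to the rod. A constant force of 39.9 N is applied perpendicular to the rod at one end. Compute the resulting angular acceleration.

α ≈ 51.6 rad/s²

I_rod = (1/12)ML² = (1/12)(0.872)(1.07)² = 0.08320 kg·m².
I_balls = 2·m·(L/2)² = 2(0.577)(0.5350)² = 0.3303 kg·m².
Total I = 0.4135 kg·m².
τ = F·(L/2) = (39.9)(0.535) = 21.35 N·m.
α = τ/I = 21.35/0.4135 = 51.62 rad/s².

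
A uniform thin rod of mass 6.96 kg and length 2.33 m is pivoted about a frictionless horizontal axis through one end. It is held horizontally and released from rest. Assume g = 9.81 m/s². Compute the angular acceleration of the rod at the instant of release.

α ≈ 6.32 rad/s²

About the pivot, I = (1/3)ML² = (1/3)(6.96)(2.33)² = 12.60 kg·m².
The weight acts at the center, a distance L/2 = 1.165 m from the pivot; τ = Mg(L/2) = 79.54 N·m.
α = τ/I = 79.54/12.60 = 6.315 rad/s².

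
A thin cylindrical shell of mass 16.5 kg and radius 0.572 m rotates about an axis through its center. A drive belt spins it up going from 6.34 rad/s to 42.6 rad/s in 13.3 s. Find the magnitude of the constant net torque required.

I = MR² = (16.5)(0.572)² = 5.399 kg·m².
α = Δω/Δt = (42.6 − 6.34)/13.3 = 2.726 rad/s².
τ = Iα = (5.399)(2.726) = 14.72 N·m.

τ ≈ 14.7 N·m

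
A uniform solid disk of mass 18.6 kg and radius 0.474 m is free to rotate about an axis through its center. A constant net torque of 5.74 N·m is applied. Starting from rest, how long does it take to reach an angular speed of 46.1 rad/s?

I = ½MR² = (1/2)(18.6)(0.474)² = 2.089 kg·m².
α = τ/I = 5.74/2.089 = 2.747 rad/s².
ω = αt ⇒ t = ω/α = 46.1/2.747 = 16.78 s.

t ≈ 16.8 s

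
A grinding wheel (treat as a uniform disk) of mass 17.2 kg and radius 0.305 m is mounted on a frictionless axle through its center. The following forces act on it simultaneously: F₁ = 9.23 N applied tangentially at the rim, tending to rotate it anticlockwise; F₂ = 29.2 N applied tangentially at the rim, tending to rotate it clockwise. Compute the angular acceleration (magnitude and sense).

I = ½MR² = (1/2)(17.2)(0.305)² = 0.8000 kg·m².
Taking anticlockwise as positive: τ₁ = +(9.23)(0.305) = +2.815 N·m; τ₂ = −(29.2)(0.305) = −8.906 N·m.
Net torque τ = -6.091 N·m.
α = τ/I = -6.091/0.8000 = -7.613 rad/s².

α ≈ 7.61 rad/s², clockwise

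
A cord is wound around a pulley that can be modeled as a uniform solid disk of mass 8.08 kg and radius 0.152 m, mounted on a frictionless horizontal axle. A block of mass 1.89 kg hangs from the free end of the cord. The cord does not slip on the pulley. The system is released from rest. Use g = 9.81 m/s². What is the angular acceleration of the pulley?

I = ½MR² = (1/2)(8.08)(0.152)² = 0.09334 kg·m².
Block: mg − T = ma. Pulley: TR = Iα. No-slip: a = αR, so T = (I/R²)a = 4.040·a.
Then mg = (m + 4.040)a, so a = (1.89)(9.81)/(1.89 + 4.040) = 3.127 m/s².
α = a/R = 3.127/0.152 = 20.57 rad/s².

α ≈ 20.6 rad/s²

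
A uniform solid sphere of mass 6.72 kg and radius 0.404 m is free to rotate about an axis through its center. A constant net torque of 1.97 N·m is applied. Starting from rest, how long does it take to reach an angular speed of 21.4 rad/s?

I = (2/5)MR² = (2/5)(6.72)(0.404)² = 0.4387 kg·m².
α = τ/I = 1.97/0.4387 = 4.490 rad/s².
ω = αt ⇒ t = ω/α = 21.4/4.490 = 4.766 s.

t ≈ 4.77 s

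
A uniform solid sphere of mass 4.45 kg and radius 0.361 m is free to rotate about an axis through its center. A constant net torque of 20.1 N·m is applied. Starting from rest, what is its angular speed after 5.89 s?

ω ≈ 510 rad/s

I = (2/5)MR² = (2/5)(4.45)(0.361)² = 0.2320 kg·m².
α = τ/I = 20.1/0.2320 = 86.65 rad/s².
ω = ω₀ + αt = 0 + (86.65)(5.89) = 510.4 rad/s.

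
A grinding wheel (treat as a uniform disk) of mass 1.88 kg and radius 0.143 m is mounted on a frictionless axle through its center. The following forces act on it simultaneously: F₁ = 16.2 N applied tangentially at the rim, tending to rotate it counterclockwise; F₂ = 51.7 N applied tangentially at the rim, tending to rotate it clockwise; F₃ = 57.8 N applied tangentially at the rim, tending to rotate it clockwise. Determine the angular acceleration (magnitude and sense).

I = ½MR² = (1/2)(1.88)(0.143)² = 0.01922 kg·m².
Taking counterclockwise as positive: τ₁ = +(16.2)(0.143) = +2.317 N·m; τ₂ = −(51.7)(0.143) = −7.393 N·m; τ₃ = −(57.8)(0.143) = −8.265 N·m.
Net torque τ = -13.34 N·m.
α = τ/I = -13.34/0.01922 = -694.1 rad/s².

α ≈ 694 rad/s², clockwise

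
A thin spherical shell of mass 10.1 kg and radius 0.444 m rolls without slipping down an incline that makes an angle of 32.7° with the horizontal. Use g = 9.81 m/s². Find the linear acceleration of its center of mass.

Translation along the incline: Mg sinθ − f = Ma.
Rotation about the center: fR = Iα with I = (2/3)MR². No-slip gives a = αR, so f = (I/R²)a = (2/3)M a.
Substituting: Mg sinθ = (1 + 0.6667)Ma, so a = g sinθ/(1 + 0.6667) = (9.81) sin 32.7° / 1.667 = 3.180 m/s².

a ≈ 3.18 m/s²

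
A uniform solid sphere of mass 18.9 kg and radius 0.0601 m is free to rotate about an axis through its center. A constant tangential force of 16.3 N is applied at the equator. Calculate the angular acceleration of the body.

α ≈ 35.9 rad/s²

I = (2/5)MR² = (2/5)(18.9)(0.0601)² = 0.02731 kg·m².
τ = F R = (16.3)(0.0601) = 0.9796 N·m.
From τ = Iα: α = 0.9796/0.02731 = 35.87 rad/s².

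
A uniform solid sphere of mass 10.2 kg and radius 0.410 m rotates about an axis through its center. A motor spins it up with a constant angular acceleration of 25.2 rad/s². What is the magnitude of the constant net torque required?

τ ≈ 17.3 N·m

I = (2/5)MR² = (2/5)(10.2)(0.410)² = 0.6858 kg·m².
τ = Iα = (0.6858)(25.20) = 17.28 N·m.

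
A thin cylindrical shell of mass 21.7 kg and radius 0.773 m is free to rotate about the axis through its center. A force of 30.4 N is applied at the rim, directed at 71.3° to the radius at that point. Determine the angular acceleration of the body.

I = MR² = (21.7)(0.773)² = 12.97 kg·m².
Only the tangential component produces torque: τ = F R sinθ = (30.4)(0.773) sin 71.3° = 22.26 N·m.
From τ = Iα: α = 22.26/12.97 = 1.717 rad/s².

α ≈ 1.72 rad/s²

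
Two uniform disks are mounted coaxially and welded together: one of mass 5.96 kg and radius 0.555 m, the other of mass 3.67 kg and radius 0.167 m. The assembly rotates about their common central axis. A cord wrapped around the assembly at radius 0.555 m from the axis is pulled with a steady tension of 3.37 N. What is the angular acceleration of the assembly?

I = ½M₁R₁² + ½M₂R₂² = ½(5.96)(0.555)² + ½(3.67)(0.167)² = 0.9691 kg·m².
τ = F r = (3.37)(0.555) = 1.870 N·m.
α = τ/I = 1.870/0.9691 = 1.930 rad/s².

α ≈ 1.93 rad/s²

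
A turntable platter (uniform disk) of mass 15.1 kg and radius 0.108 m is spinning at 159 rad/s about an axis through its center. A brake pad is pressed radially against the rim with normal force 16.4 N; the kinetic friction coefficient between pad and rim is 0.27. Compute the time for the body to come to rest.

t ≈ 29.3 s

I = ½MR² = (1/2)(15.1)(0.108)² = 0.08806 kg·m².
Friction force f = μN = (0.27)(16.4) = 4.428 N at the rim; torque magnitude τ = fR = 0.4782 N·m, opposing ω.
|α| = τ/I = 0.4782/0.08806 = 5.430 rad/s² (deceleration).
0 = ω₀ − |α|t ⇒ t = ω₀/|α| = 159/5.430 = 29.28 s.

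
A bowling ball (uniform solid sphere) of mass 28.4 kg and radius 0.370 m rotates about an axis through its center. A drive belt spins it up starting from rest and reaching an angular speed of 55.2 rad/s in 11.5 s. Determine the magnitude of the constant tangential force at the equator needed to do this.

I = (2/5)MR² = (2/5)(28.4)(0.370)² = 1.555 kg·m².
α = Δω/Δt = (55.2 − 0)/11.5 = 4.800 rad/s².
The required torque is τ = Iα = (1.555)(4.800) = 7.465 N·m.
A tangential force at the equator gives τ = FR, so F = τ/R = 7.465/0.370 = 20.18 N.

F ≈ 20.2 N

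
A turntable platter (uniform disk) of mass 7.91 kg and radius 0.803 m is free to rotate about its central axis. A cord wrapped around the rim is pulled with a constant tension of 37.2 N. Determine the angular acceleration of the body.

α ≈ 11.7 rad/s²

I = ½MR² = (1/2)(7.91)(0.803)² = 2.550 kg·m².
τ = F R = (37.2)(0.803) = 29.87 N·m.
From τ = Iα: α = 29.87/2.550 = 11.71 rad/s².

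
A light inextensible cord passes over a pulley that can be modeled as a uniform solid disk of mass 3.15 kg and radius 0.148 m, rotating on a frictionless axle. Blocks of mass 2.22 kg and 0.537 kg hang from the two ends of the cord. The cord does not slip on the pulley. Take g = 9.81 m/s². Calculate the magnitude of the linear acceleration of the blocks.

I = ½MR² = (1/2)(3.15)(0.148)² = 0.03450 kg·m².
Heavier block: m₁g − T₁ = m₁a. Lighter block: T₂ − m₂g = m₂a.
Pulley: (T₁ − T₂)R = Iα = I(a/R), so T₁ − T₂ = (I/R²)a = (1/2)M_p a = 1.575·a.
Adding the three: (m₁ − m₂)g = (m₁ + m₂ + 1.575)a, so a = (2.22 − 0.537)(9.81)/(2.22 + 0.537 + 1.575) = 3.811 m/s².

a ≈ 3.81 m/s²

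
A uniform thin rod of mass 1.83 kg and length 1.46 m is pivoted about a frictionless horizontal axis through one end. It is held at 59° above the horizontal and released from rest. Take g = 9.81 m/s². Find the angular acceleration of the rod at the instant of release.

α ≈ 5.19 rad/s²

About the pivot, I = (1/3)ML² = (1/3)(1.83)(1.46)² = 1.300 kg·m².
The weight acts at the center, a distance L/2 = 0.7300 m from the pivot; τ = Mg(L/2) cos 59° = 6.750 N·m.
α = τ/I = 6.750/1.300 = 5.191 rad/s².
(Equivalently α = (3g/(2L)) cos 59° = 5.191 rad/s².)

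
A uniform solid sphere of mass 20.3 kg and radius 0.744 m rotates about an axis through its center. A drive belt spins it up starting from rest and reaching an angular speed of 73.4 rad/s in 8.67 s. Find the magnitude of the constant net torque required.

τ ≈ 38.1 N·m

I = (2/5)MR² = (2/5)(20.3)(0.744)² = 4.495 kg·m².
α = Δω/Δt = (73.4 − 0)/8.67 = 8.466 rad/s².
τ = Iα = (4.495)(8.466) = 38.05 N·m.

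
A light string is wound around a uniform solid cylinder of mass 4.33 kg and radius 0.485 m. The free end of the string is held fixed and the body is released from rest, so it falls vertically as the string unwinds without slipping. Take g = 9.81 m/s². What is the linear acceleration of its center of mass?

Translation: Mg − T = Ma. Rotation about the center: TR = Iα with I = ½MR².
With a = αR: T = (I/R²)a = (1/2)M a, so Mg = (1 + 0.5000)Ma.
a = g/(1 + 0.5000) = 9.81/1.500 = 6.540 m/s².

a ≈ 6.54 m/s²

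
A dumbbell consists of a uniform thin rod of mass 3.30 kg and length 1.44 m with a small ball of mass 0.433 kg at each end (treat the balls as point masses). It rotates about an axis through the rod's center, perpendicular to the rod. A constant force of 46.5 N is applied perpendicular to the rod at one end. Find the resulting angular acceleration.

I_rod = (1/12)ML² = (1/12)(3.30)(1.44)² = 0.5702 kg·m².
I_balls = 2·m·(L/2)² = 2(0.433)(0.7200)² = 0.4489 kg·m².
Total I = 1.019 kg·m².
τ = F·(L/2) = (46.5)(0.720) = 33.48 N·m.
α = τ/I = 33.48/1.019 = 32.85 rad/s².

α ≈ 32.9 rad/s²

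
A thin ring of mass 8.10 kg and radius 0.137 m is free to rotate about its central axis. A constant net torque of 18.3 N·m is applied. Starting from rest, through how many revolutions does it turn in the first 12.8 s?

I = MR² = (8.10)(0.137)² = 0.1520 kg·m².
α = τ/I = 18.3/0.1520 = 120.4 rad/s².
θ = ½αt² = ½(120.4)(12.8)² = 9861 rad.
Revolutions = θ/(2π) = 1569.

≈ 1570 revolutions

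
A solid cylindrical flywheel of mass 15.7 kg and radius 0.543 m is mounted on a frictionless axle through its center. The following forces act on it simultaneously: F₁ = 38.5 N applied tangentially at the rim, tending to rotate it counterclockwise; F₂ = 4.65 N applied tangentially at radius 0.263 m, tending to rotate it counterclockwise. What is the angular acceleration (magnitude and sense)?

I = ½MR² = (1/2)(15.7)(0.543)² = 2.315 kg·m².
Taking counterclockwise as positive: τ₁ = +(38.5)(0.543) = +20.91 N·m; τ₂ = +(4.65)(0.263) = +1.223 N·m.
Net torque τ = 22.13 N·m.
α = τ/I = 22.13/2.315 = 9.561 rad/s².

α ≈ 9.56 rad/s², counterclockwise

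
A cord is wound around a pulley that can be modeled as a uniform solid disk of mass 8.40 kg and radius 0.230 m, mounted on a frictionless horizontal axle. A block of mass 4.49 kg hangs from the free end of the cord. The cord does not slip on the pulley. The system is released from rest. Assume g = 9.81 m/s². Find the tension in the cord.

T ≈ 21.3 N

I = ½MR² = (1/2)(8.40)(0.230)² = 0.2222 kg·m².
Block: mg − T = ma. Pulley: TR = Iα. No-slip: a = αR, so T = (I/R²)a = 4.200·a.
Then mg = (m + 4.200)a, so a = (4.49)(9.81)/(4.49 + 4.200) = 5.069 m/s².
T = 4.200·a = 21.29 N.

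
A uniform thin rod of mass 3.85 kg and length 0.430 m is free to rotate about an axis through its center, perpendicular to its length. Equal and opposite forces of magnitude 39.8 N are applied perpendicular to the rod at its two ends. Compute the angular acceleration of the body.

I = (1/12)ML² = (1/12)(3.85)(0.430)² = 0.05932 kg·m².
The couple gives τ = F·(L/2) + F·(L/2) = F L = (39.8)(0.430) = 17.11 N·m.
Newton's second law for rotation, τ = Iα, gives α = τ/I = 17.11/0.05932 = 288.5 rad/s².

α ≈ 288 rad/s²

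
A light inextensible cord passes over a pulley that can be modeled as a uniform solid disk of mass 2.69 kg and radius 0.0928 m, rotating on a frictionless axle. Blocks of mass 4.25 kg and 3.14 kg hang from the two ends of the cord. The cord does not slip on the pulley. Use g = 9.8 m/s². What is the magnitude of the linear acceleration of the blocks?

a ≈ 1.25 m/s²

I = ½MR² = (1/2)(2.69)(0.0928)² = 0.01158 kg·m².
Heavier block: m₁g − T₁ = m₁a. Lighter block: T₂ − m₂g = m₂a.
Pulley: (T₁ − T₂)R = Iα = I(a/R), so T₁ − T₂ = (I/R²)a = (1/2)M_p a = 1.345·a.
Adding the three: (m₁ − m₂)g = (m₁ + m₂ + 1.345)a, so a = (4.25 − 3.14)(9.8)/(4.25 + 3.14 + 1.345) = 1.245 m/s².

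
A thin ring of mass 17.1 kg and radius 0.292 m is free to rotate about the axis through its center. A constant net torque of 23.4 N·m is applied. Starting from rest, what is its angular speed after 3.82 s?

ω ≈ 61.3 rad/s

I = MR² = (17.1)(0.292)² = 1.458 kg·m².
α = τ/I = 23.4/1.458 = 16.05 rad/s².
ω = ω₀ + αt = 0 + (16.05)(3.82) = 61.31 rad/s.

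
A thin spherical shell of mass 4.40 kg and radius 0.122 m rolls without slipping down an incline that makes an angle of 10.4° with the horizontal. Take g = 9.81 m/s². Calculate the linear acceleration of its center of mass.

Translation along the incline: Mg sinθ − f = Ma.
Rotation about the center: fR = Iα with I = (2/3)MR². No-slip gives a = αR, so f = (I/R²)a = (2/3)M a.
Substituting: Mg sinθ = (1 + 0.6667)Ma, so a = g sinθ/(1 + 0.6667) = (9.81) sin 10.4° / 1.667 = 1.063 m/s².

a ≈ 1.06 m/s²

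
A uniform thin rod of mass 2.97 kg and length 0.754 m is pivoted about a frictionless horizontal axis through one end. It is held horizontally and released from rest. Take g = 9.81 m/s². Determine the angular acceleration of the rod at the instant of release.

About the pivot, I = (1/3)ML² = (1/3)(2.97)(0.754)² = 0.5628 kg·m².
The weight acts at the center, a distance L/2 = 0.3770 m from the pivot; τ = Mg(L/2) = 10.98 N·m.
α = τ/I = 10.98/0.5628 = 19.52 rad/s².
(Equivalently α = (3g/(2L)) = 19.52 rad/s².)

α ≈ 19.5 rad/s²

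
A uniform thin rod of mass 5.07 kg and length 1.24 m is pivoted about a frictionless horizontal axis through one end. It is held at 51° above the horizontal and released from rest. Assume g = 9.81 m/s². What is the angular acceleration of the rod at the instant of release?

About the pivot, I = (1/3)ML² = (1/3)(5.07)(1.24)² = 2.599 kg·m².
The weight acts at the center, a distance L/2 = 0.6200 m from the pivot; τ = Mg(L/2) cos 51° = 19.41 N·m.
α = τ/I = 19.41/2.599 = 7.468 rad/s².

α ≈ 7.47 rad/s²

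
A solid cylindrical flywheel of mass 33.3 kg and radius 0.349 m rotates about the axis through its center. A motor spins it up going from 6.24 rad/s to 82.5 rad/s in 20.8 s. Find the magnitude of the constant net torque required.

τ ≈ 7.44 N·m

I = ½MR² = (1/2)(33.3)(0.349)² = 2.028 kg·m².
α = Δω/Δt = (82.5 − 6.24)/20.8 = 3.666 rad/s².
τ = Iα = (2.028)(3.666) = 7.435 N·m.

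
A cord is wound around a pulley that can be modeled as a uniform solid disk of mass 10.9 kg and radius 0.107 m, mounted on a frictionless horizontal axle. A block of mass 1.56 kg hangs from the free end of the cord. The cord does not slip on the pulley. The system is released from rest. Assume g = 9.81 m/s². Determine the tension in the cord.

T ≈ 11.9 N

I = ½MR² = (1/2)(10.9)(0.107)² = 0.06240 kg·m².
Block: mg − T = ma. Pulley: TR = Iα. No-slip: a = αR, so T = (I/R²)a = 5.450·a.
Then mg = (m + 5.450)a, so a = (1.56)(9.81)/(1.56 + 5.450) = 2.183 m/s².
T = 5.450·a = 11.90 N.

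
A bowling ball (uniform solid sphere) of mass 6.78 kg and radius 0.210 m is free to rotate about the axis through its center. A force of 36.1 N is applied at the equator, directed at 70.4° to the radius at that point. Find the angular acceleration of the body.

I = (2/5)MR² = (2/5)(6.78)(0.210)² = 0.1196 kg·m².
Only the tangential component produces torque: τ = F R sinθ = (36.1)(0.210) sin 70.4° = 7.142 N·m.
Newton's second law for rotation, τ = Iα, gives α = τ/I = 7.142/0.1196 = 59.71 rad/s².

α ≈ 59.7 rad/s²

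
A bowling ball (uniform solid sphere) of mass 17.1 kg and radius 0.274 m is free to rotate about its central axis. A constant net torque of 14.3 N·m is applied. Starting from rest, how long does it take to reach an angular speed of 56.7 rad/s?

I = (2/5)MR² = (2/5)(17.1)(0.274)² = 0.5135 kg·m².
α = τ/I = 14.3/0.5135 = 27.85 rad/s².
ω = αt ⇒ t = ω/α = 56.7/27.85 = 2.036 s.

t ≈ 2.04 s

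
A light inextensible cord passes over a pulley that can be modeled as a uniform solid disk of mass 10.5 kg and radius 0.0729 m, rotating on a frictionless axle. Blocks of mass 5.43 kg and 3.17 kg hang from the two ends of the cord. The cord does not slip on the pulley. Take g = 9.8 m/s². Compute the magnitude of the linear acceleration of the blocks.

I = ½MR² = (1/2)(10.5)(0.0729)² = 0.02790 kg·m².
Heavier block: m₁g − T₁ = m₁a. Lighter block: T₂ − m₂g = m₂a.
Pulley: (T₁ − T₂)R = Iα = I(a/R), so T₁ − T₂ = (I/R²)a = (1/2)M_p a = 5.250·a.
Adding the three: (m₁ − m₂)g = (m₁ + m₂ + 5.250)a, so a = (5.43 − 3.17)(9.8)/(5.43 + 3.17 + 5.250) = 1.599 m/s².

a ≈ 1.60 m/s²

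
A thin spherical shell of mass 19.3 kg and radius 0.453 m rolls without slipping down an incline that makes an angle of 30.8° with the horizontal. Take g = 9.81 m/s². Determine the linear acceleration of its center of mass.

Translation along the incline: Mg sinθ − f = Ma.
Rotation about the center: fR = Iα with I = (2/3)MR². No-slip gives a = αR, so f = (I/R²)a = (2/3)M a.
Substituting: Mg sinθ = (1 + 0.6667)Ma, so a = g sinθ/(1 + 0.6667) = (9.81) sin 30.8° / 1.667 = 3.014 m/s².

a ≈ 3.01 m/s²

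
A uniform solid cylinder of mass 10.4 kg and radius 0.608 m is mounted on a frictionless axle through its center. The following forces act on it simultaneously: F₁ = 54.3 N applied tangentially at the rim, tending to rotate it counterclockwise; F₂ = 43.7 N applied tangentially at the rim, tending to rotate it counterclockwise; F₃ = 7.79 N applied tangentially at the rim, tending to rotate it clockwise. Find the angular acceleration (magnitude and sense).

I = ½MR² = (1/2)(10.4)(0.608)² = 1.922 kg·m².
Taking counterclockwise as positive: τ₁ = +(54.3)(0.608) = +33.01 N·m; τ₂ = +(43.7)(0.608) = +26.57 N·m; τ₃ = −(7.79)(0.608) = −4.736 N·m.
Net torque τ = 54.85 N·m.
α = τ/I = 54.85/1.922 = 28.53 rad/s².

α ≈ 28.5 rad/s², counterclockwise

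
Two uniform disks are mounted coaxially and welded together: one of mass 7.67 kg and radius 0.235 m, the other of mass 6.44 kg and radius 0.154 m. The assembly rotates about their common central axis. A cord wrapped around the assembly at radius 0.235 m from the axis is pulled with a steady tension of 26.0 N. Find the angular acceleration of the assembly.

α ≈ 21.2 rad/s²

I = ½M₁R₁² + ½M₂R₂² = ½(7.67)(0.235)² + ½(6.44)(0.154)² = 0.2882 kg·m².
τ = F r = (26.0)(0.235) = 6.110 N·m.
α = τ/I = 6.110/0.2882 = 21.20 rad/s².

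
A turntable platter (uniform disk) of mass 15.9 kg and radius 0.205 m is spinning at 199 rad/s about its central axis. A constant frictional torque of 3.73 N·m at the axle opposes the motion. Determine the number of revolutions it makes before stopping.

≈ 282 revolutions

I = ½MR² = (1/2)(15.9)(0.205)² = 0.3341 kg·m².
The net torque has magnitude 3.73 N·m, opposing ω.
|α| = τ/I = 3.730/0.3341 = 11.16 rad/s² (deceleration).
ω² = ω₀² − 2|α|θ with ω = 0 ⇒ θ = ω₀²/(2|α|) = 1774 rad = 282.3 rev.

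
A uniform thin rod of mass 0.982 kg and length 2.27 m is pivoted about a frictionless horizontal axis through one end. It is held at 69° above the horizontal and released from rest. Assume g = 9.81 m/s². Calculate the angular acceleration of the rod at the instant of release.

About the pivot, I = (1/3)ML² = (1/3)(0.982)(2.27)² = 1.687 kg·m².
The weight acts at the center, a distance L/2 = 1.135 m from the pivot; τ = Mg(L/2) cos 69° = 3.918 N·m.
α = τ/I = 3.918/1.687 = 2.323 rad/s².

α ≈ 2.32 rad/s²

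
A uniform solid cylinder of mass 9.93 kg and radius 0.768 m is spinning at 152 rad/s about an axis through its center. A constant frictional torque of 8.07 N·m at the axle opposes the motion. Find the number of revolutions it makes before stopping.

≈ 667 revolutions

I = ½MR² = (1/2)(9.93)(0.768)² = 2.928 kg·m².
The net torque has magnitude 8.07 N·m, opposing ω.
|α| = τ/I = 8.070/2.928 = 2.756 rad/s² (deceleration).
ω² = ω₀² − 2|α|θ with ω = 0 ⇒ θ = ω₀²/(2|α|) = 4192 rad = 667.2 rev.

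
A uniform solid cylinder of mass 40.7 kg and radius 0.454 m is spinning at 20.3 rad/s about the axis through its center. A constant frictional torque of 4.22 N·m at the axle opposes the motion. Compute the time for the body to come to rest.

I = ½MR² = (1/2)(40.7)(0.454)² = 4.194 kg·m².
The net torque has magnitude 4.22 N·m, opposing ω.
|α| = τ/I = 4.220/4.194 = 1.006 rad/s² (deceleration).
0 = ω₀ − |α|t ⇒ t = ω₀/|α| = 20.3/1.006 = 20.18 s.

t ≈ 20.2 s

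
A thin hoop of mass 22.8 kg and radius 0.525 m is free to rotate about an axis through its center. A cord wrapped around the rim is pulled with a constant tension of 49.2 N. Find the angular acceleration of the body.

I = MR² = (22.8)(0.525)² = 6.284 kg·m².
τ = F R = (49.2)(0.525) = 25.83 N·m.
From τ = Iα: α = 25.83/6.284 = 4.110 rad/s².

α ≈ 4.11 rad/s²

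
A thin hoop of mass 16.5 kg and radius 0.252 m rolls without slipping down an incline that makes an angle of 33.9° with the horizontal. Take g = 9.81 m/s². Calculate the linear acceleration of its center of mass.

a ≈ 2.74 m/s²

Translation along the incline: Mg sinθ − f = Ma.
Rotation about the center: fR = Iα with I = MR². No-slip gives a = αR, so f = (I/R²)a = M a.
Substituting: Mg sinθ = (1 + 1.000)Ma, so a = g sinθ/(1 + 1.000) = (9.81) sin 33.9° / 2.000 = 2.736 m/s².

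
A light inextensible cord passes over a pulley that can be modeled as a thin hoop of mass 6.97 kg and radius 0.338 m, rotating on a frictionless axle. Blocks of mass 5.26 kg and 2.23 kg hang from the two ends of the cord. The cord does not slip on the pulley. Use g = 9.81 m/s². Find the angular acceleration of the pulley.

α ≈ 6.08 rad/s²

I = MR² = (6.97)(0.338)² = 0.7963 kg·m².
Heavier block: m₁g − T₁ = m₁a. Lighter block: T₂ − m₂g = m₂a.
Pulley: (T₁ − T₂)R = Iα = I(a/R), so T₁ − T₂ = (I/R²)a = 1·M_p a = 6.970·a.
Adding the three: (m₁ − m₂)g = (m₁ + m₂ + 6.970)a, so a = (5.26 − 2.23)(9.81)/(5.26 + 2.23 + 6.970) = 2.056 m/s².
α = a/R = 2.056/0.338 = 6.082 rad/s².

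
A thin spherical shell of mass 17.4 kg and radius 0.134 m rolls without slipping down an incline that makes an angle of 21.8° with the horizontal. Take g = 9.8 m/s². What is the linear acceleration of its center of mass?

Translation along the incline: Mg sinθ − f = Ma.
Rotation about the center: fR = Iα with I = (2/3)MR². No-slip gives a = αR, so f = (I/R²)a = (2/3)M a.
Substituting: Mg sinθ = (1 + 0.6667)Ma, so a = g sinθ/(1 + 0.6667) = (9.8) sin 21.8° / 1.667 = 2.184 m/s².

a ≈ 2.18 m/s²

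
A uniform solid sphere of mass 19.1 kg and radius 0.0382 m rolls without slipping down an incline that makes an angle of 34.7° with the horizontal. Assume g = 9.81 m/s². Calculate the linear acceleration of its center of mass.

Translation along the incline: Mg sinθ − f = Ma.
Rotation about the center: fR = Iα with I = (2/5)MR². No-slip gives a = αR, so f = (I/R²)a = (2/5)M a.
Substituting: Mg sinθ = (1 + 0.4000)Ma, so a = g sinθ/(1 + 0.4000) = (9.81) sin 34.7° / 1.400 = 3.989 m/s².

a ≈ 3.99 m/s²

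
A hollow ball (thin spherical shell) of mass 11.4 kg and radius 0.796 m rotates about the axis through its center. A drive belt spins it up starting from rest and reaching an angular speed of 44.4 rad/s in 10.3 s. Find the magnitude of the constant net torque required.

τ ≈ 20.8 N·m

I = (2/3)MR² = (2/3)(11.4)(0.796)² = 4.815 kg·m².
α = Δω/Δt = (44.4 − 0)/10.3 = 4.311 rad/s².
τ = Iα = (4.815)(4.311) = 20.76 N·m.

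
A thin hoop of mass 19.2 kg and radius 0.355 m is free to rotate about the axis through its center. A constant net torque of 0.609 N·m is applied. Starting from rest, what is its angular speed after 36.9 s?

ω ≈ 9.29 rad/s

I = MR² = (19.2)(0.355)² = 2.420 kg·m².
α = τ/I = 0.609/2.420 = 0.2517 rad/s².
ω = ω₀ + αt = 0 + (0.2517)(36.9) = 9.287 rad/s.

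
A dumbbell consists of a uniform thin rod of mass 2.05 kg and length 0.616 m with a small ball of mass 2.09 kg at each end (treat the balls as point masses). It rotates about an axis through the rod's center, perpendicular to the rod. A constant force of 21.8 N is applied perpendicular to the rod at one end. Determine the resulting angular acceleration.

α ≈ 14.6 rad/s²

I_rod = (1/12)ML² = (1/12)(2.05)(0.616)² = 0.06482 kg·m².
I_balls = 2·m·(L/2)² = 2(2.09)(0.3080)² = 0.3965 kg·m².
Total I = 0.4614 kg·m².
τ = F·(L/2) = (21.8)(0.308) = 6.714 N·m.
α = τ/I = 6.714/0.4614 = 14.55 rad/s².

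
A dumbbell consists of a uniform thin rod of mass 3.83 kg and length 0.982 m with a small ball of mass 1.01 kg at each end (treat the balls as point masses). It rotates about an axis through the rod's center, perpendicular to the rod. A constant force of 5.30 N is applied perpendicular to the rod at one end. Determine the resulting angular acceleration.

I_rod = (1/12)ML² = (1/12)(3.83)(0.982)² = 0.3078 kg·m².
I_balls = 2·m·(L/2)² = 2(1.01)(0.4910)² = 0.4870 kg·m².
Total I = 0.7948 kg·m².
τ = F·(L/2) = (5.30)(0.491) = 2.602 N·m.
α = τ/I = 2.602/0.7948 = 3.274 rad/s².

α ≈ 3.27 rad/s²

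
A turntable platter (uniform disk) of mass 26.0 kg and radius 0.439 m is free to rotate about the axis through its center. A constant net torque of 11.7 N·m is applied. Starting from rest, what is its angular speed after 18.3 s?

ω ≈ 85.5 rad/s

I = ½MR² = (1/2)(26.0)(0.439)² = 2.505 kg·m².
α = τ/I = 11.7/2.505 = 4.670 rad/s².
ω = ω₀ + αt = 0 + (4.670)(18.3) = 85.46 rad/s.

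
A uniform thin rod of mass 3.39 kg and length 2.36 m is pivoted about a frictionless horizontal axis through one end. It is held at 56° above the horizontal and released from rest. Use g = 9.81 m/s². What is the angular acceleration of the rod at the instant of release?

α ≈ 3.49 rad/s²

About the pivot, I = (1/3)ML² = (1/3)(3.39)(2.36)² = 6.294 kg·m².
The weight acts at the center, a distance L/2 = 1.180 m from the pivot; τ = Mg(L/2) cos 56° = 21.94 N·m.
α = τ/I = 21.94/6.294 = 3.487 rad/s².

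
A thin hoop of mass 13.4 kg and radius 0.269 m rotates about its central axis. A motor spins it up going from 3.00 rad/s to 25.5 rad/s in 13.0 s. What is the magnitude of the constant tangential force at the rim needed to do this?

F ≈ 6.24 N

I = MR² = (13.4)(0.269)² = 0.9696 kg·m².
α = Δω/Δt = (25.5 − 3.00)/13.0 = 1.731 rad/s².
The required torque is τ = Iα = (0.9696)(1.731) = 1.678 N·m.
A tangential force at the rim gives τ = FR, so F = τ/R = 1.678/0.269 = 6.239 N.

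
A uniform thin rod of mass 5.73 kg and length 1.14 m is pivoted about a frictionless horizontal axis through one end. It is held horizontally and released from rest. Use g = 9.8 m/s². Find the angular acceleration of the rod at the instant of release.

About the pivot, I = (1/3)ML² = (1/3)(5.73)(1.14)² = 2.482 kg·m².
The weight acts at the center, a distance L/2 = 0.5700 m from the pivot; τ = Mg(L/2) = 32.01 N·m.
α = τ/I = 32.01/2.482 = 12.89 rad/s².

α ≈ 12.9 rad/s²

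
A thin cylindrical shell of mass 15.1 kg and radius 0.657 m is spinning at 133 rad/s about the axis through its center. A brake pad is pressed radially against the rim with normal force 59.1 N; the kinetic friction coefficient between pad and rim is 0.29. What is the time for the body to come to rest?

t ≈ 77.0 s

I = MR² = (15.1)(0.657)² = 6.518 kg·m².
Friction force f = μN = (0.29)(59.1) = 17.14 N at the rim; torque magnitude τ = fR = 11.26 N·m, opposing ω.
|α| = τ/I = 11.26/6.518 = 1.728 rad/s² (deceleration).
0 = ω₀ − |α|t ⇒ t = ω₀/|α| = 133/1.728 = 76.99 s.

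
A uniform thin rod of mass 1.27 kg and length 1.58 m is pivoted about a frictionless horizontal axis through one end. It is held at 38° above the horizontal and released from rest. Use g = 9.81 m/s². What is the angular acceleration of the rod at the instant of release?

About the pivot, I = (1/3)ML² = (1/3)(1.27)(1.58)² = 1.057 kg·m².
The weight acts at the center, a distance L/2 = 0.7900 m from the pivot; τ = Mg(L/2) cos 38° = 7.756 N·m.
α = τ/I = 7.756/1.057 = 7.339 rad/s².
(Equivalently α = (3g/(2L)) cos 38° = 7.339 rad/s².)

α ≈ 7.34 rad/s²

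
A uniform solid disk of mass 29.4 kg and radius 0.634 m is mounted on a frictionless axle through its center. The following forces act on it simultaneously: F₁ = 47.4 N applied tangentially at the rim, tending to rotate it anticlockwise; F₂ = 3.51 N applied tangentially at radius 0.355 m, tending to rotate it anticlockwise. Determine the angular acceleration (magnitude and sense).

α ≈ 5.30 rad/s², anticlockwise

I = ½MR² = (1/2)(29.4)(0.634)² = 5.909 kg·m².
Taking anticlockwise as positive: τ₁ = +(47.4)(0.634) = +30.05 N·m; τ₂ = +(3.51)(0.355) = +1.246 N·m.
Net torque τ = 31.30 N·m.
α = τ/I = 31.30/5.909 = 5.297 rad/s².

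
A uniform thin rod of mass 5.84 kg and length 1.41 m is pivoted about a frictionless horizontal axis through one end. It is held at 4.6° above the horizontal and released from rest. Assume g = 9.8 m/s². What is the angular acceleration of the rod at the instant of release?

α ≈ 10.4 rad/s²

About the pivot, I = (1/3)ML² = (1/3)(5.84)(1.41)² = 3.870 kg·m².
The weight acts at the center, a distance L/2 = 0.7050 m from the pivot; τ = Mg(L/2) cos 4.6° = 40.22 N·m.
α = τ/I = 40.22/3.870 = 10.39 rad/s².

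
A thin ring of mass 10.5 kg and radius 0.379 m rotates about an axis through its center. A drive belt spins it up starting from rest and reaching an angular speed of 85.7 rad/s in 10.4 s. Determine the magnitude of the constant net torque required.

I = MR² = (10.5)(0.379)² = 1.508 kg·m².
α = Δω/Δt = (85.7 − 0)/10.4 = 8.240 rad/s².
τ = Iα = (1.508)(8.240) = 12.43 N·m.

τ ≈ 12.4 N·m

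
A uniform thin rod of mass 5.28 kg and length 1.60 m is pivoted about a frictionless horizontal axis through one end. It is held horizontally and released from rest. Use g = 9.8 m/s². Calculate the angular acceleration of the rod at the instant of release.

α ≈ 9.19 rad/s²

About the pivot, I = (1/3)ML² = (1/3)(5.28)(1.60)² = 4.506 kg·m².
The weight acts at the center, a distance L/2 = 0.8000 m from the pivot; τ = Mg(L/2) = 41.40 N·m.
α = τ/I = 41.40/4.506 = 9.188 rad/s².
(Equivalently α = (3g/(2L)) = 9.188 rad/s².)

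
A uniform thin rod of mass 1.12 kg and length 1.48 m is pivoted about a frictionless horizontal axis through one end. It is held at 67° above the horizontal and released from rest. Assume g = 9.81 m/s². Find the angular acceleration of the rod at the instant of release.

About the pivot, I = (1/3)ML² = (1/3)(1.12)(1.48)² = 0.8177 kg·m².
The weight acts at the center, a distance L/2 = 0.7400 m from the pivot; τ = Mg(L/2) cos 67° = 3.177 N·m.
α = τ/I = 3.177/0.8177 = 3.885 rad/s².

α ≈ 3.88 rad/s²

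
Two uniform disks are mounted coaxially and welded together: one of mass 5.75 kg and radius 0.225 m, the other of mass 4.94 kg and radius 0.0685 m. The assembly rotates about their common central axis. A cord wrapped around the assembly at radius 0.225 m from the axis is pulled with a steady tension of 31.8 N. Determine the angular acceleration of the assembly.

α ≈ 45.5 rad/s²

I = ½M₁R₁² + ½M₂R₂² = ½(5.75)(0.225)² + ½(4.94)(0.0685)² = 0.1571 kg·m².
τ = F r = (31.8)(0.225) = 7.155 N·m.
α = τ/I = 7.155/0.1571 = 45.53 rad/s².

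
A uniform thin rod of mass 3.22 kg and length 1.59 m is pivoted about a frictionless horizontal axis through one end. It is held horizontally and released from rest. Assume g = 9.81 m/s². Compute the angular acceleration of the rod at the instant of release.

α ≈ 9.25 rad/s²

About the pivot, I = (1/3)ML² = (1/3)(3.22)(1.59)² = 2.713 kg·m².
The weight acts at the center, a distance L/2 = 0.7950 m from the pivot; τ = Mg(L/2) = 25.11 N·m.
α = τ/I = 25.11/2.713 = 9.255 rad/s².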